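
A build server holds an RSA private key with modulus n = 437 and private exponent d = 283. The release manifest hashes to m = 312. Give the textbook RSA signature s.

255

m^2 ≡ 312^2 = 97344 ≡ 330
m^4 ≡ 330^2 = 108900 ≡ 87
m^8 ≡ 87^2 = 7569 ≡ 140
m^16 ≡ 140^2 = 19600 ≡ 372
m^32 ≡ 372^2 = 138384 ≡ 292
m^64 ≡ 292^2 = 85264 ≡ 49
m^128 ≡ 49^2 = 2401 ≡ 216
m^256 ≡ 216^2 = 46656 ≡ 334
283 = 256 + 16 + 8 + 2 + 1, so m^283 ≡ 334·372·140·330·312 ≡ 255 (mod 437)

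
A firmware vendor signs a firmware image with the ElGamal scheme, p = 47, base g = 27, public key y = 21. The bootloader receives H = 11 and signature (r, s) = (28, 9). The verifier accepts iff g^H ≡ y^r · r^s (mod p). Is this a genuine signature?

Left side g^H mod p:
27^2 = 729 ≡ 24
27^4 ≡ 24^2 = 576 ≡ 12
27^8 ≡ 12^2 = 144 ≡ 3
11 = 8 + 2 + 1, so 27^11 ≡ 3·24·27 ≡ 17 (mod 47)
Right side y^r · r^s mod p:
21^2 = 441 ≡ 18
21^4 ≡ 18^2 = 324 ≡ 42
21^8 ≡ 42^2 = 1764 ≡ 25
21^16 ≡ 25^2 = 625 ≡ 14
28 = 16 + 8 + 4, so 21^28 ≡ 14·25·42 ≡ 36 (mod 47)
28^2 = 784 ≡ 32
28^4 ≡ 32^2 = 1024 ≡ 37
28^8 ≡ 37^2 = 1369 ≡ 6
9 = 8 + 1, so 28^9 ≡ 6·28 ≡ 27 (mod 47)
36·27 = 972 ≡ 32 (mod 47)
17 ≠ 32, so verification fails.

forged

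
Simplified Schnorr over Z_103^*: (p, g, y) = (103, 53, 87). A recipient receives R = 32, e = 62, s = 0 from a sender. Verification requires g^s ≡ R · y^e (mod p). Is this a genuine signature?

g^s mod p:
53^0 mod 103 = 1
R · y^e mod p:
87^2 = 7569 ≡ 50
87^4 ≡ 50^2 = 2500 ≡ 28
87^8 ≡ 28^2 = 784 ≡ 63
87^16 ≡ 63^2 = 3969 ≡ 55
87^32 ≡ 55^2 = 3025 ≡ 38
62 = 32 + 16 + 8 + 4 + 2, so 87^62 ≡ 38·55·63·28·50 ≡ 33 (mod 103)
32·33 = 1056 ≡ 26 (mod 103)
1 ≠ 26; the check fails.

forged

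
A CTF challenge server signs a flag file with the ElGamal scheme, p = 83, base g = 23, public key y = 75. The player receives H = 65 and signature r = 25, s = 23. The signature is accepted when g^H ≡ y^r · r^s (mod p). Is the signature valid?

valid

Left side g^H mod p:
23^2 = 529 ≡ 31
23^4 ≡ 31^2 = 961 ≡ 48
23^8 ≡ 48^2 = 2304 ≡ 63
23^16 ≡ 63^2 = 3969 ≡ 68
23^32 ≡ 68^2 = 4624 ≡ 59
23^64 ≡ 59^2 = 3481 ≡ 78
65 = 64 + 1, so 23^65 ≡ 78·23 ≡ 51 (mod 83)
Right side y^r · r^s mod p:
75^2 = 5625 ≡ 64
75^4 ≡ 64^2 = 4096 ≡ 29
75^8 ≡ 29^2 = 841 ≡ 11
75^16 ≡ 11^2 = 121 ≡ 38
25 = 16 + 8 + 1, so 75^25 ≡ 38·11·75 ≡ 59 (mod 83)
25^2 = 625 ≡ 44
25^4 ≡ 44^2 = 1936 ≡ 27
25^8 ≡ 27^2 = 729 ≡ 65
25^16 ≡ 65^2 = 4225 ≡ 75
23 = 16 + 4 + 2 + 1, so 25^23 ≡ 75·27·44·25 ≡ 29 (mod 83)
59·29 = 1711 ≡ 51 (mod 83)
51 ≡ 51 (mod 83), so the signature is genuine.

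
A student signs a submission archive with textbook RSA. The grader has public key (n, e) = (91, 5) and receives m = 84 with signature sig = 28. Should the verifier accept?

Squares mod 91: sig^1≡28, sig^2≡56, sig^4≡42
5 = 4 + 1, so sig^5 ≡ 42·28 ≡ 84 (mod 91)
84 = m, so the signature checks out.

accept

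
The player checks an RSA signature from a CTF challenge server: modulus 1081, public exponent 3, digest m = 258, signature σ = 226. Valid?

yes

σ^2 ≡ 226^2 = 51076 ≡ 269
3 = 2 + 1, so σ^3 ≡ 269·226 ≡ 258 (mod 1081)
σ^3 mod 1081 = 258 matches m.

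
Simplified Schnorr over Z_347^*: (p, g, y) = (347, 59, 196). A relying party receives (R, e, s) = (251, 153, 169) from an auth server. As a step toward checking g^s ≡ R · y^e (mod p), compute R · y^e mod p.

Squares mod 347: 196^1≡196, 196^2≡246, 196^4≡138, 196^8≡306, 196^16≡293, 196^32≡140, 196^64≡168, 196^128≡117
153 = 128 + 16 + 8 + 1, so 196^153 ≡ 117·293·306·196 ≡ 143 (mod 347)
R · y^e ≡ 251·143 = 35893 ≡ 152 (mod 347)

152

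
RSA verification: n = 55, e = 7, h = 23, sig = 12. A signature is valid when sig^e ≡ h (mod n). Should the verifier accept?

sig^2 ≡ 12^2 = 144 ≡ 34
sig^4 ≡ 34^2 = 1156 ≡ 1
7 = 4 + 2 + 1, so sig^7 ≡ 1·34·12 ≡ 23 (mod 55)
23 = h, so the signature checks out.

accept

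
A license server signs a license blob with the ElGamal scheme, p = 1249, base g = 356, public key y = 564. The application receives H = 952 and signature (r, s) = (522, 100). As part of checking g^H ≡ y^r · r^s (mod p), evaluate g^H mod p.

705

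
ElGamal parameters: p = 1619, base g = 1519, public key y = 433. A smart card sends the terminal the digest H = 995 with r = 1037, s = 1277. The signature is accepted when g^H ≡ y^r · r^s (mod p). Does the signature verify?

Left side g^H mod p:
1519^2 = 2307361 ≡ 286
1519^4 ≡ 286^2 = 81796 ≡ 846
1519^8 ≡ 846^2 = 715716 ≡ 118
1519^16 ≡ 118^2 = 13924 ≡ 972
1519^32 ≡ 972^2 = 944784 ≡ 907
1519^64 ≡ 907^2 = 822649 ≡ 197
1519^128 ≡ 197^2 = 38809 ≡ 1572
1519^256 ≡ 1572^2 = 2471184 ≡ 590
1519^512 ≡ 590^2 = 348100 ≡ 15
995 = 512 + 256 + 128 + 64 + 32 + 2 + 1, so 1519^995 ≡ 15·590·1572·197·907·286·1519 ≡ 379 (mod 1619)
Right side y^r · r^s mod p:
433^2 = 187489 ≡ 1304
433^4 ≡ 1304^2 = 1700416 ≡ 466
433^8 ≡ 466^2 = 217156 ≡ 210
433^16 ≡ 210^2 = 44100 ≡ 387
433^32 ≡ 387^2 = 149769 ≡ 821
433^64 ≡ 821^2 = 674041 ≡ 537
433^128 ≡ 537^2 = 288369 ≡ 187
433^256 ≡ 187^2 = 34969 ≡ 970
433^512 ≡ 970^2 = 940900 ≡ 261
433^1024 ≡ 261^2 = 68121 ≡ 123
1037 = 1024 + 8 + 4 + 1, so 433^1037 ≡ 123·210·466·433 ≡ 465 (mod 1619)
1037^2 = 1075369 ≡ 353
1037^4 ≡ 353^2 = 124609 ≡ 1565
1037^8 ≡ 1565^2 = 2449225 ≡ 1297
1037^16 ≡ 1297^2 = 1682209 ≡ 68
1037^32 ≡ 68^2 = 4624 ≡ 1386
1037^64 ≡ 1386^2 = 1920996 ≡ 862
1037^128 ≡ 862^2 = 743044 ≡ 1542
1037^256 ≡ 1542^2 = 2377764 ≡ 1072
1037^512 ≡ 1072^2 = 1149184 ≡ 1313
1037^1024 ≡ 1313^2 = 1723969 ≡ 1353
1277 = 1024 + 128 + 64 + 32 + 16 + 8 + 4 + 1, so 1037^1277 ≡ 1353·1542·862·1386·68·1297·1565·1037 ≡ 1356 (mod 1619)
465·1356 = 630540 ≡ 749 (mod 1619)
379 ≠ 749, so verification fails.

does not verify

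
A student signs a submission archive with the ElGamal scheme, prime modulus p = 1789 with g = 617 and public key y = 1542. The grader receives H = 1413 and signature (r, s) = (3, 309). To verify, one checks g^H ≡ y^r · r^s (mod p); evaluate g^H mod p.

617^2 = 380689 ≡ 1421
617^4 ≡ 1421^2 = 2019241 ≡ 1249
617^8 ≡ 1249^2 = 1560001 ≡ 1782
617^16 ≡ 1782^2 = 3175524 ≡ 49
617^32 ≡ 49^2 = 2401 ≡ 612
617^64 ≡ 612^2 = 374544 ≡ 643
617^128 ≡ 643^2 = 413449 ≡ 190
617^256 ≡ 190^2 = 36100 ≡ 320
617^512 ≡ 320^2 = 102400 ≡ 427
617^1024 ≡ 427^2 = 182329 ≡ 1640
1413 = 1024 + 256 + 128 + 4 + 1, so 617^1413 ≡ 1640·320·190·1249·617 ≡ 923 (mod 1789)

923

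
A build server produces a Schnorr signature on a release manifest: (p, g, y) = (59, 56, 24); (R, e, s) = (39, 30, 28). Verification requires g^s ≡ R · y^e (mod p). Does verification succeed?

g^s mod p:
56^2 = 3136 ≡ 9
56^4 ≡ 9^2 = 81 ≡ 22
56^8 ≡ 22^2 = 484 ≡ 12
56^16 ≡ 12^2 = 144 ≡ 26
28 = 16 + 8 + 4, so 56^28 ≡ 26·12·22 ≡ 20 (mod 59)
R · y^e mod p:
24^2 = 576 ≡ 45
24^4 ≡ 45^2 = 2025 ≡ 19
24^8 ≡ 19^2 = 361 ≡ 7
24^16 ≡ 7^2 = 49
30 = 16 + 8 + 4 + 2, so 24^30 ≡ 49·7·19·45 ≡ 35 (mod 59)
39·35 = 1365 ≡ 8 (mod 59)
20 ≠ 8; the check fails.

fails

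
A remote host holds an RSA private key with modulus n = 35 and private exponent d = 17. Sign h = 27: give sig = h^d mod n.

h^17 mod 35 = 27

27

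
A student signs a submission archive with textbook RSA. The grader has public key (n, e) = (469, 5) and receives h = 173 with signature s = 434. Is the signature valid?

s^2 ≡ 434^2 = 188356 ≡ 287
s^4 ≡ 287^2 = 82369 ≡ 294
5 = 4 + 1, so s^5 ≡ 294·434 ≡ 28 (mod 469)
The recovered value 28 does not match the digest 173.

invalid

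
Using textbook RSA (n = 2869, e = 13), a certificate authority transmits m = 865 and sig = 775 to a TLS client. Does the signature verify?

verifies

sig^2 ≡ 775^2 = 600625 ≡ 1004
sig^4 ≡ 1004^2 = 1008016 ≡ 997
sig^8 ≡ 997^2 = 994009 ≡ 1335
13 = 8 + 4 + 1, so sig^13 ≡ 1335·997·775 ≡ 865 (mod 2869)
Since 865 equals the digest 865, verification succeeds.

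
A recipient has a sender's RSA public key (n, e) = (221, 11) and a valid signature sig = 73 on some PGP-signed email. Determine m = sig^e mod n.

sig^2 ≡ 73^2 = 5329 ≡ 25
sig^4 ≡ 25^2 = 625 ≡ 183
sig^8 ≡ 183^2 = 33489 ≡ 118
11 = 8 + 2 + 1, so sig^11 ≡ 118·25·73 ≡ 96 (mod 221)

96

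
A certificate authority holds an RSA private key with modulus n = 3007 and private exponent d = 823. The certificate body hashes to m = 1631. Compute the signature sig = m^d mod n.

1967

Squares mod 3007: m^1≡1631, m^2≡1973, m^4≡1671, m^8≡1745, m^16≡1941, m^32≡2717, m^64≡2911, m^128≡195, m^256≡1941, m^512≡2717
823 = 512 + 256 + 32 + 16 + 4 + 2 + 1, so m^823 ≡ 2717·1941·2717·1941·1671·1973·1631 ≡ 1967 (mod 3007)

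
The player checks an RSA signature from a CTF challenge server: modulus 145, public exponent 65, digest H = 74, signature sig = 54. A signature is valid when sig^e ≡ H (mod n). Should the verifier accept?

sig^2 ≡ 54^2 = 2916 ≡ 16
sig^4 ≡ 16^2 = 256 ≡ 111
sig^8 ≡ 111^2 = 12321 ≡ 141
sig^16 ≡ 141^2 = 19881 ≡ 16
sig^32 ≡ 16^2 = 256 ≡ 111
sig^64 ≡ 111^2 = 12321 ≡ 141
65 = 64 + 1, so sig^65 ≡ 141·54 ≡ 74 (mod 145)
sig^65 mod 145 = 74 matches H.

accept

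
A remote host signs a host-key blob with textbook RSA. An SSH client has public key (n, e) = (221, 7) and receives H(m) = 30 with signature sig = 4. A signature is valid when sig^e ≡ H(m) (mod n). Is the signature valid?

sig^7 mod 221 = 30
30 = H(m), so the signature checks out.

valid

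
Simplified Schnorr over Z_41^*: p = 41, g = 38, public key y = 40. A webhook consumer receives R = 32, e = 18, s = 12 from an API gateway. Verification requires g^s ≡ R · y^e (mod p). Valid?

no

g^s mod p:
Squares mod 41: 38^1≡38, 38^2≡9, 38^4≡40, 38^8≡1
12 = 8 + 4, so 38^12 ≡ 1·40 ≡ 40 (mod 41)
R · y^e mod p:
Squares mod 41: 40^1≡40, 40^2≡1, 40^4≡1, 40^8≡1, 40^16≡1
18 = 16 + 2, so 40^18 ≡ 1·1 ≡ 1 (mod 41)
32·1 = 32 ≡ 32 (mod 41)
40 ≠ 32; the check fails.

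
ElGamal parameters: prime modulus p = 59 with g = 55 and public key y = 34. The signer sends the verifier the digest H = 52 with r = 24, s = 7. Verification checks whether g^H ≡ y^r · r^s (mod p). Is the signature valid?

invalid

Left side g^H mod p:
55^2 = 3025 ≡ 16
55^4 ≡ 16^2 = 256 ≡ 20
55^8 ≡ 20^2 = 400 ≡ 46
55^16 ≡ 46^2 = 2116 ≡ 51
55^32 ≡ 51^2 = 2601 ≡ 5
52 = 32 + 16 + 4, so 55^52 ≡ 5·51·20 ≡ 26 (mod 59)
Right side y^r · r^s mod p:
34^2 = 1156 ≡ 35
34^4 ≡ 35^2 = 1225 ≡ 45
34^8 ≡ 45^2 = 2025 ≡ 19
34^16 ≡ 19^2 = 361 ≡ 7
24 = 16 + 8, so 34^24 ≡ 7·19 ≡ 15 (mod 59)
24^2 = 576 ≡ 45
24^4 ≡ 45^2 = 2025 ≡ 19
7 = 4 + 2 + 1, so 24^7 ≡ 19·45·24 ≡ 47 (mod 59)
15·47 = 705 ≡ 56 (mod 59)
26 ≠ 56, so verification fails.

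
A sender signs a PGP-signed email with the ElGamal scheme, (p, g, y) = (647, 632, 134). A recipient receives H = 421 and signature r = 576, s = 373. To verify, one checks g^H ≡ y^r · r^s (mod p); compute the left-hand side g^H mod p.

632^2 = 399424 ≡ 225
632^4 ≡ 225^2 = 50625 ≡ 159
632^8 ≡ 159^2 = 25281 ≡ 48
632^16 ≡ 48^2 = 2304 ≡ 363
632^32 ≡ 363^2 = 131769 ≡ 428
632^64 ≡ 428^2 = 183184 ≡ 83
632^128 ≡ 83^2 = 6889 ≡ 419
632^256 ≡ 419^2 = 175561 ≡ 224
421 = 256 + 128 + 32 + 4 + 1, so 632^421 ≡ 224·419·428·159·632 ≡ 509 (mod 647)

509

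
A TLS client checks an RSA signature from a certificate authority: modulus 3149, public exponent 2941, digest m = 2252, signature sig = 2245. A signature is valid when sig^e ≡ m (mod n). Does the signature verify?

does not verify

sig^2 ≡ 2245^2 = 5040025 ≡ 1625
sig^4 ≡ 1625^2 = 2640625 ≡ 1763
sig^8 ≡ 1763^2 = 3108169 ≡ 106
sig^16 ≡ 106^2 = 11236 ≡ 1789
sig^32 ≡ 1789^2 = 3200521 ≡ 1137
sig^64 ≡ 1137^2 = 1292769 ≡ 1679
sig^128 ≡ 1679^2 = 2819041 ≡ 686
sig^256 ≡ 686^2 = 470596 ≡ 1395
sig^512 ≡ 1395^2 = 1946025 ≡ 3092
sig^1024 ≡ 3092^2 = 9560464 ≡ 100
sig^2048 ≡ 100^2 = 10000 ≡ 553
2941 = 2048 + 512 + 256 + 64 + 32 + 16 + 8 + 4 + 1, so sig^2941 ≡ 553·3092·1395·1679·1137·1789·106·1763·2245 ≡ 448 (mod 3149)
448 ≠ 2252, so verification fails.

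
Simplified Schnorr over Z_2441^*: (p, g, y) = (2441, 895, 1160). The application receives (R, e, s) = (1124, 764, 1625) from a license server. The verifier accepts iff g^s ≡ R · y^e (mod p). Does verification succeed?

fails

g^s mod p:
Squares mod 2441: 895^1≡895, 895^2≡377, 895^4≡551, 895^8≡917, 895^16≡1185, 895^32≡650, 895^64≡207, 895^128≡1352, 895^256≡2036, 895^512≡478, 895^1024≡1471
1625 = 1024 + 512 + 64 + 16 + 8 + 1, so 895^1625 ≡ 1471·478·207·1185·917·895 ≡ 27 (mod 2441)
R · y^e mod p:
Squares mod 2441: 1160^1≡1160, 1160^2≡609, 1160^4≡2290, 1160^8≡832, 1160^16≡1421, 1160^32≡534, 1160^64≡2000, 1160^128≡1642, 1160^256≡1300, 1160^512≡828
764 = 512 + 128 + 64 + 32 + 16 + 8 + 4, so 1160^764 ≡ 828·1642·2000·534·1421·832·2290 ≡ 534 (mod 2441)
1124·534 = 600216 ≡ 2171 (mod 2441)
27 ≠ 2171; the check fails.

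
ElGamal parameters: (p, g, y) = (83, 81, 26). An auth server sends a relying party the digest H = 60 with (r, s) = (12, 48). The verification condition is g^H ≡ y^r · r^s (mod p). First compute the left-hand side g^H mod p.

81^60 mod 83 = 23

23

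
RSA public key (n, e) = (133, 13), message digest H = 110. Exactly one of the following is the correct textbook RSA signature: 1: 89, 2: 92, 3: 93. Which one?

Candidate 1: 89^13 mod 133 = 110
  → matches H = 110
Candidate 2: 92^13 mod 133 = 43
Candidate 3: 93^13 mod 133 = 16

1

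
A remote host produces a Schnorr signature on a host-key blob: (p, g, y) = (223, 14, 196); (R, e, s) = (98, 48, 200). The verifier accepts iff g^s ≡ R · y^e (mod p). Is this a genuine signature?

g^s mod p:
14^2 = 196
14^4 ≡ 196^2 = 38416 ≡ 60
14^8 ≡ 60^2 = 3600 ≡ 32
14^16 ≡ 32^2 = 1024 ≡ 132
14^32 ≡ 132^2 = 17424 ≡ 30
14^64 ≡ 30^2 = 900 ≡ 8
14^128 ≡ 8^2 = 64
200 = 128 + 64 + 8, so 14^200 ≡ 64·8·32 ≡ 105 (mod 223)
R · y^e mod p:
196^2 = 38416 ≡ 60
196^4 ≡ 60^2 = 3600 ≡ 32
196^8 ≡ 32^2 = 1024 ≡ 132
196^16 ≡ 132^2 = 17424 ≡ 30
196^32 ≡ 30^2 = 900 ≡ 8
48 = 32 + 16, so 196^48 ≡ 8·30 ≡ 17 (mod 223)
98·17 = 1666 ≡ 105 (mod 223)
105 ≡ 105 (mod 223); signature holds.

genuine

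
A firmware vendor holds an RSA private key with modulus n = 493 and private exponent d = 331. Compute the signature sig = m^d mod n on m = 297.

223

m^331 mod 493 = 223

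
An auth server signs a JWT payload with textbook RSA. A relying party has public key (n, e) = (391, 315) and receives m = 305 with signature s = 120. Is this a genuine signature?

forged

s^315 mod 391 = 86
86 ≠ 305, so verification fails.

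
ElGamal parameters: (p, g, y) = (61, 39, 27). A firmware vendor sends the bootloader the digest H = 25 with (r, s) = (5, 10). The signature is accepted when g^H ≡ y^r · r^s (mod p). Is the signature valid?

valid

Left side g^H mod p:
Squares mod 61: 39^1≡39, 39^2≡57, 39^4≡16, 39^8≡12, 39^16≡22
25 = 16 + 8 + 1, so 39^25 ≡ 22·12·39 ≡ 48 (mod 61)
Right side y^r · r^s mod p:
Squares mod 61: 27^1≡27, 27^2≡58, 27^4≡9
5 = 4 + 1, so 27^5 ≡ 9·27 ≡ 60 (mod 61)
Squares mod 61: 5^1≡5, 5^2≡25, 5^4≡15, 5^8≡42
10 = 8 + 2, so 5^10 ≡ 42·25 ≡ 13 (mod 61)
60·13 = 780 ≡ 48 (mod 61)
48 ≡ 48 (mod 61), so the signature is genuine.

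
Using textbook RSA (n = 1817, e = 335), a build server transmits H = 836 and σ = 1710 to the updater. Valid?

no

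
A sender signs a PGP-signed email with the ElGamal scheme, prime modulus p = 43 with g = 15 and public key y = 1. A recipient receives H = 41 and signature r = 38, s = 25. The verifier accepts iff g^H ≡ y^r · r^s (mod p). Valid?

yes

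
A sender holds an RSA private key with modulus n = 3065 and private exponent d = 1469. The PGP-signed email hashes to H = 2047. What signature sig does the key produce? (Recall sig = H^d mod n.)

H^2 ≡ 2047^2 = 4190209 ≡ 354
H^4 ≡ 354^2 = 125316 ≡ 2716
H^8 ≡ 2716^2 = 7376656 ≡ 2266
H^16 ≡ 2266^2 = 5134756 ≡ 881
H^32 ≡ 881^2 = 776161 ≡ 716
H^64 ≡ 716^2 = 512656 ≡ 801
H^128 ≡ 801^2 = 641601 ≡ 1016
H^256 ≡ 1016^2 = 1032256 ≡ 2416
H^512 ≡ 2416^2 = 5837056 ≡ 1296
H^1024 ≡ 1296^2 = 1679616 ≡ 3061
1469 = 1024 + 256 + 128 + 32 + 16 + 8 + 4 + 1, so H^1469 ≡ 3061·2416·1016·716·881·2266·2716·2047 ≡ 117 (mod 3065)

117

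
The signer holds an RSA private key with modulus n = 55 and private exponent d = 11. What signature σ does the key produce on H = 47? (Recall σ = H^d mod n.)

3

Squares mod 55: H^1≡47, H^2≡9, H^4≡26, H^8≡16
11 = 8 + 2 + 1, so H^11 ≡ 16·9·47 ≡ 3 (mod 55)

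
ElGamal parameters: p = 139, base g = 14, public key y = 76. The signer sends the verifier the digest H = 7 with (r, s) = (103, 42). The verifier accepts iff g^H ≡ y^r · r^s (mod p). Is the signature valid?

valid

Left side g^H mod p:
14^7 mod 139 = 74
Right side y^r · r^s mod p:
76^103 mod 139 = 8
103^42 mod 139 = 44
8·44 = 352 ≡ 74 (mod 139)
74 ≡ 74 (mod 139), so the signature is genuine.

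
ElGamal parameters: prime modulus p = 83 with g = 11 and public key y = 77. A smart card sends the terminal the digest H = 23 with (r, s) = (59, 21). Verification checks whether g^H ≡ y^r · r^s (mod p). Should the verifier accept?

Left side g^H mod p:
11^2 = 121 ≡ 38
11^4 ≡ 38^2 = 1444 ≡ 33
11^8 ≡ 33^2 = 1089 ≡ 10
11^16 ≡ 10^2 = 100 ≡ 17
23 = 16 + 4 + 2 + 1, so 11^23 ≡ 17·33·38·11 ≡ 23 (mod 83)
Right side y^r · r^s mod p:
77^2 = 5929 ≡ 36
77^4 ≡ 36^2 = 1296 ≡ 51
77^8 ≡ 51^2 = 2601 ≡ 28
77^16 ≡ 28^2 = 784 ≡ 37
77^32 ≡ 37^2 = 1369 ≡ 41
59 = 32 + 16 + 8 + 2 + 1, so 77^59 ≡ 41·37·28·36·77 ≡ 4 (mod 83)
59^2 = 3481 ≡ 78
59^4 ≡ 78^2 = 6084 ≡ 25
59^8 ≡ 25^2 = 625 ≡ 44
59^16 ≡ 44^2 = 1936 ≡ 27
21 = 16 + 4 + 1, so 59^21 ≡ 27·25·59 ≡ 68 (mod 83)
4·68 = 272 ≡ 23 (mod 83)
23 ≡ 23 (mod 83), so the signature is genuine.

accept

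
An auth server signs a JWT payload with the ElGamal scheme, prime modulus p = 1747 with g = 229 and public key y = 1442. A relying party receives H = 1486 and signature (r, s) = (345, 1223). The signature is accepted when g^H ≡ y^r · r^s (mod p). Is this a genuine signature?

genuine

Left side g^H mod p:
229^2 = 52441 ≡ 31
229^4 ≡ 31^2 = 961
229^8 ≡ 961^2 = 923521 ≡ 1105
229^16 ≡ 1105^2 = 1221025 ≡ 1619
229^32 ≡ 1619^2 = 2621161 ≡ 661
229^64 ≡ 661^2 = 436921 ≡ 171
229^128 ≡ 171^2 = 29241 ≡ 1289
229^256 ≡ 1289^2 = 1661521 ≡ 124
229^512 ≡ 124^2 = 15376 ≡ 1400
229^1024 ≡ 1400^2 = 1960000 ≡ 1613
1486 = 1024 + 256 + 128 + 64 + 8 + 4 + 2, so 229^1486 ≡ 1613·124·1289·171·1105·961·31 ≡ 1315 (mod 1747)
Right side y^r · r^s mod p:
1442^2 = 2079364 ≡ 434
1442^4 ≡ 434^2 = 188356 ≡ 1427
1442^8 ≡ 1427^2 = 2036329 ≡ 1074
1442^16 ≡ 1074^2 = 1153476 ≡ 456
1442^32 ≡ 456^2 = 207936 ≡ 43
1442^64 ≡ 43^2 = 1849 ≡ 102
1442^128 ≡ 102^2 = 10404 ≡ 1669
1442^256 ≡ 1669^2 = 2785561 ≡ 843
345 = 256 + 64 + 16 + 8 + 1, so 1442^345 ≡ 843·102·456·1074·1442 ≡ 390 (mod 1747)
345^2 = 119025 ≡ 229
345^4 ≡ 229^2 = 52441 ≡ 31
345^8 ≡ 31^2 = 961
345^16 ≡ 961^2 = 923521 ≡ 1105
345^32 ≡ 1105^2 = 1221025 ≡ 1619
345^64 ≡ 1619^2 = 2621161 ≡ 661
345^128 ≡ 661^2 = 436921 ≡ 171
345^256 ≡ 171^2 = 29241 ≡ 1289
345^512 ≡ 1289^2 = 1661521 ≡ 124
345^1024 ≡ 124^2 = 15376 ≡ 1400
1223 = 1024 + 128 + 64 + 4 + 2 + 1, so 345^1223 ≡ 1400·171·661·31·229·345 ≡ 1504 (mod 1747)
390·1504 = 586560 ≡ 1315 (mod 1747)
1315 ≡ 1315 (mod 1747), so the signature is genuine.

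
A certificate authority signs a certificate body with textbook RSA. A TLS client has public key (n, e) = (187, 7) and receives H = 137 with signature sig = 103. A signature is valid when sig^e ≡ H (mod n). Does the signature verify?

verifies

sig^2 ≡ 103^2 = 10609 ≡ 137
sig^4 ≡ 137^2 = 18769 ≡ 69
7 = 4 + 2 + 1, so sig^7 ≡ 69·137·103 ≡ 137 (mod 187)
sig^7 mod 187 = 137 matches H.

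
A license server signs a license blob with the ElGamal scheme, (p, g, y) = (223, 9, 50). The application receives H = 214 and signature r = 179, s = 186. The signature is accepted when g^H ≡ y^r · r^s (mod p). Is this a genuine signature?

genuine

Left side g^H mod p:
9^214 mod 223 = 146
Right side y^r · r^s mod p:
50^179 mod 223 = 153
179^186 mod 223 = 68
153·68 = 10404 ≡ 146 (mod 223)
146 ≡ 146 (mod 223), so the signature is genuine.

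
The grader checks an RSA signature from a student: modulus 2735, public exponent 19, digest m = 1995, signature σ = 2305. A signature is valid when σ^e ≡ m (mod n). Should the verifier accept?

reject

Squares mod 2735: σ^1≡2305, σ^2≡1655, σ^4≡1290, σ^8≡1220, σ^16≡560
19 = 16 + 2 + 1, so σ^19 ≡ 560·1655·2305 ≡ 1055 (mod 2735)
σ^19 mod 2735 = 1055, but m = 1995.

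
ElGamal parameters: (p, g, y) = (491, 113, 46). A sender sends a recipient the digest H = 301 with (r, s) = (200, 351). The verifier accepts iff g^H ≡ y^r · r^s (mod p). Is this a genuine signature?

genuine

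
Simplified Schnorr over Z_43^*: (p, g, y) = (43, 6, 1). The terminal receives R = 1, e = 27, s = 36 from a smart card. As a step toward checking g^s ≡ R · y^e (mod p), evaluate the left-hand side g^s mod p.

6^36 mod 43 = 1

1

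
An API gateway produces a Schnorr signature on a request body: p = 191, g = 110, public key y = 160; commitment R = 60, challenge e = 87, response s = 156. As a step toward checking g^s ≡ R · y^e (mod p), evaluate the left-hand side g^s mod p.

Squares mod 191: 110^1≡110, 110^2≡67, 110^4≡96, 110^8≡48, 110^16≡12, 110^32≡144, 110^64≡108, 110^128≡13
156 = 128 + 16 + 8 + 4, so 110^156 ≡ 13·12·48·96 ≡ 115 (mod 191)

115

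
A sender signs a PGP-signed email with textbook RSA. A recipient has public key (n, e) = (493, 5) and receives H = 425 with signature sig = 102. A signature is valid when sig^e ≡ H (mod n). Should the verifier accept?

reject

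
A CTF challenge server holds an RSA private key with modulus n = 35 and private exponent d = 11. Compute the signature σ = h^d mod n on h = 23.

32

Squares mod 35: h^1≡23, h^2≡4, h^4≡16, h^8≡11
11 = 8 + 2 + 1, so h^11 ≡ 11·4·23 ≡ 32 (mod 35)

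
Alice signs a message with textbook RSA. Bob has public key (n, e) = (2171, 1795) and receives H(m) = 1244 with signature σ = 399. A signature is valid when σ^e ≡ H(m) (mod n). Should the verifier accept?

σ^2 ≡ 399^2 = 159201 ≡ 718
σ^4 ≡ 718^2 = 515524 ≡ 997
σ^8 ≡ 997^2 = 994009 ≡ 1862
σ^16 ≡ 1862^2 = 3467044 ≡ 2128
σ^32 ≡ 2128^2 = 4528384 ≡ 1849
σ^64 ≡ 1849^2 = 3418801 ≡ 1647
σ^128 ≡ 1647^2 = 2712609 ≡ 1030
σ^256 ≡ 1030^2 = 1060900 ≡ 1452
σ^512 ≡ 1452^2 = 2108304 ≡ 263
σ^1024 ≡ 263^2 = 69169 ≡ 1868
1795 = 1024 + 512 + 256 + 2 + 1, so σ^1795 ≡ 1868·263·1452·718·399 ≡ 1244 (mod 2171)
Since 1244 equals the digest 1244, verification succeeds.

accept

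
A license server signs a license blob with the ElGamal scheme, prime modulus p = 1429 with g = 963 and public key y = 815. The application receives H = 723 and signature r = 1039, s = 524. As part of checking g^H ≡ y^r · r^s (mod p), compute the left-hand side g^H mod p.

963^2 = 927369 ≡ 1377
963^4 ≡ 1377^2 = 1896129 ≡ 1275
963^8 ≡ 1275^2 = 1625625 ≡ 852
963^16 ≡ 852^2 = 725904 ≡ 1401
963^32 ≡ 1401^2 = 1962801 ≡ 784
963^64 ≡ 784^2 = 614656 ≡ 186
963^128 ≡ 186^2 = 34596 ≡ 300
963^256 ≡ 300^2 = 90000 ≡ 1402
963^512 ≡ 1402^2 = 1965604 ≡ 729
723 = 512 + 128 + 64 + 16 + 2 + 1, so 963^723 ≡ 729·300·186·1401·1377·963 ≡ 1199 (mod 1429)

1199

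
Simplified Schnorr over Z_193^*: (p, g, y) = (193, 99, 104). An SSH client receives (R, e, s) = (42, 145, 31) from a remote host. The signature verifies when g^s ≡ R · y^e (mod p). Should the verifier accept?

g^s mod p:
99^2 = 9801 ≡ 151
99^4 ≡ 151^2 = 22801 ≡ 27
99^8 ≡ 27^2 = 729 ≡ 150
99^16 ≡ 150^2 = 22500 ≡ 112
31 = 16 + 8 + 4 + 2 + 1, so 99^31 ≡ 112·150·27·151·99 ≡ 154 (mod 193)
R · y^e mod p:
104^2 = 10816 ≡ 8
104^4 ≡ 8^2 = 64
104^8 ≡ 64^2 = 4096 ≡ 43
104^16 ≡ 43^2 = 1849 ≡ 112
104^32 ≡ 112^2 = 12544 ≡ 192
104^64 ≡ 192^2 = 36864 ≡ 1
104^128 ≡ 1^2 = 1
145 = 128 + 16 + 1, so 104^145 ≡ 1·112·104 ≡ 68 (mod 193)
42·68 = 2856 ≡ 154 (mod 193)
154 ≡ 154 (mod 193); signature holds.

accept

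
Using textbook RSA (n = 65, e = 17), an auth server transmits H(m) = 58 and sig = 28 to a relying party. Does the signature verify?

verifies

sig^2 ≡ 28^2 = 784 ≡ 4
sig^4 ≡ 4^2 = 16
sig^8 ≡ 16^2 = 256 ≡ 61
sig^16 ≡ 61^2 = 3721 ≡ 16
17 = 16 + 1, so sig^17 ≡ 16·28 ≡ 58 (mod 65)
sig^17 mod 65 = 58 matches H(m).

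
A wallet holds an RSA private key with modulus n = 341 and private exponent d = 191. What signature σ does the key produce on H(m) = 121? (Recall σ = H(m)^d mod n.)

(H(m))^2 ≡ 121^2 = 14641 ≡ 319
(H(m))^4 ≡ 319^2 = 101761 ≡ 143
(H(m))^8 ≡ 143^2 = 20449 ≡ 330
(H(m))^16 ≡ 330^2 = 108900 ≡ 121
(H(m))^32 ≡ 121^2 = 14641 ≡ 319
(H(m))^64 ≡ 319^2 = 101761 ≡ 143
(H(m))^128 ≡ 143^2 = 20449 ≡ 330
191 = 128 + 32 + 16 + 8 + 4 + 2 + 1, so (H(m))^191 ≡ 330·319·121·330·143·319·121 ≡ 297 (mod 341)

297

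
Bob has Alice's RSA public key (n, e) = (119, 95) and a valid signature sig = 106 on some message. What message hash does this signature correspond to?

64

Squares mod 119: sig^1≡106, sig^2≡50, sig^4≡1, sig^8≡1, sig^16≡1, sig^32≡1, sig^64≡1
95 = 64 + 16 + 8 + 4 + 2 + 1, so sig^95 ≡ 1·1·1·1·50·106 ≡ 64 (mod 119)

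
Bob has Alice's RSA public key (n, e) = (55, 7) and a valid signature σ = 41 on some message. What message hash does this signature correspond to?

46

σ^2 ≡ 41^2 = 1681 ≡ 31
σ^4 ≡ 31^2 = 961 ≡ 26
7 = 4 + 2 + 1, so σ^7 ≡ 26·31·41 ≡ 46 (mod 55)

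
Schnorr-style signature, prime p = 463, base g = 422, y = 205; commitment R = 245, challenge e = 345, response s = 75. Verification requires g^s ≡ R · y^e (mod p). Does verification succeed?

fails

g^s mod p:
422^2 = 178084 ≡ 292
422^4 ≡ 292^2 = 85264 ≡ 72
422^8 ≡ 72^2 = 5184 ≡ 91
422^16 ≡ 91^2 = 8281 ≡ 410
422^32 ≡ 410^2 = 168100 ≡ 31
422^64 ≡ 31^2 = 961 ≡ 35
75 = 64 + 8 + 2 + 1, so 422^75 ≡ 35·91·292·422 ≡ 8 (mod 463)
R · y^e mod p:
205^2 = 42025 ≡ 355
205^4 ≡ 355^2 = 126025 ≡ 89
205^8 ≡ 89^2 = 7921 ≡ 50
205^16 ≡ 50^2 = 2500 ≡ 185
205^32 ≡ 185^2 = 34225 ≡ 426
205^64 ≡ 426^2 = 181476 ≡ 443
205^128 ≡ 443^2 = 196249 ≡ 400
205^256 ≡ 400^2 = 160000 ≡ 265
345 = 256 + 64 + 16 + 8 + 1, so 205^345 ≡ 265·443·185·50·205 ≡ 242 (mod 463)
245·242 = 59290 ≡ 26 (mod 463)
8 ≠ 26; the check fails.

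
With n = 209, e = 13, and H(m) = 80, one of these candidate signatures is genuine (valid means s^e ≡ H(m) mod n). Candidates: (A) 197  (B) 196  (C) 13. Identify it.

B

Candidate A: Squares mod 209: 197^1≡197, 197^2≡144, 197^4≡45, 197^8≡144; 13 = 8 + 4 + 1, so 197^13 ≡ 144·45·197 ≡ 197 (mod 209)
Candidate B: Squares mod 209: 196^1≡196, 196^2≡169, 196^4≡137, 196^8≡168; 13 = 8 + 4 + 1, so 196^13 ≡ 168·137·196 ≡ 80 (mod 209)
  → matches H(m) = 80
Candidate C: Squares mod 209: 13^1≡13, 13^2≡169, 13^4≡137, 13^8≡168; 13 = 8 + 4 + 1, so 13^13 ≡ 168·137·13 ≡ 129 (mod 209)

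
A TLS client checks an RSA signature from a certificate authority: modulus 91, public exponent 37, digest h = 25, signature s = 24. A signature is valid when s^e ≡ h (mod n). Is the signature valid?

invalid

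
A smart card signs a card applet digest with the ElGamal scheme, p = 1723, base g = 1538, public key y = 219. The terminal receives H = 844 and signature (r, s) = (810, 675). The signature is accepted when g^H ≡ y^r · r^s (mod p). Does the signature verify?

Left side g^H mod p:
1538^844 mod 1723 = 745
Right side y^r · r^s mod p:
219^810 mod 1723 = 262
810^675 mod 1723 = 538
262·538 = 140956 ≡ 1393 (mod 1723)
745 ≠ 1393, so verification fails.

does not verify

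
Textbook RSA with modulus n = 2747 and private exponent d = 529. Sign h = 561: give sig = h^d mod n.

1633

h^529 mod 2747 = 1633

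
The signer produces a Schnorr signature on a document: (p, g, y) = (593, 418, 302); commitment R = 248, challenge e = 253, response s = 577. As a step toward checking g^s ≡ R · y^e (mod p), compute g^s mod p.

44

418^2 = 174724 ≡ 382
418^4 ≡ 382^2 = 145924 ≡ 46
418^8 ≡ 46^2 = 2116 ≡ 337
418^16 ≡ 337^2 = 113569 ≡ 306
418^32 ≡ 306^2 = 93636 ≡ 535
418^64 ≡ 535^2 = 286225 ≡ 399
418^128 ≡ 399^2 = 159201 ≡ 277
418^256 ≡ 277^2 = 76729 ≡ 232
418^512 ≡ 232^2 = 53824 ≡ 454
577 = 512 + 64 + 1, so 418^577 ≡ 454·399·418 ≡ 44 (mod 593)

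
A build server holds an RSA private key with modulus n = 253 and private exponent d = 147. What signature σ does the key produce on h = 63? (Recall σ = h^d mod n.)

Squares mod 253: h^1≡63, h^2≡174, h^4≡169, h^8≡225, h^16≡25, h^32≡119, h^64≡246, h^128≡49
147 = 128 + 16 + 2 + 1, so h^147 ≡ 49·25·174·63 ≡ 222 (mod 253)

222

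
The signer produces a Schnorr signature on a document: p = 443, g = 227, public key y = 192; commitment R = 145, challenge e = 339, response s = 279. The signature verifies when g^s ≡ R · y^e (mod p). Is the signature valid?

invalid

g^s mod p:
227^2 = 51529 ≡ 141
227^4 ≡ 141^2 = 19881 ≡ 389
227^8 ≡ 389^2 = 151321 ≡ 258
227^16 ≡ 258^2 = 66564 ≡ 114
227^32 ≡ 114^2 = 12996 ≡ 149
227^64 ≡ 149^2 = 22201 ≡ 51
227^128 ≡ 51^2 = 2601 ≡ 386
227^256 ≡ 386^2 = 148996 ≡ 148
279 = 256 + 16 + 4 + 2 + 1, so 227^279 ≡ 148·114·389·141·227 ≡ 373 (mod 443)
R · y^e mod p:
192^2 = 36864 ≡ 95
192^4 ≡ 95^2 = 9025 ≡ 165
192^8 ≡ 165^2 = 27225 ≡ 202
192^16 ≡ 202^2 = 40804 ≡ 48
192^32 ≡ 48^2 = 2304 ≡ 89
192^64 ≡ 89^2 = 7921 ≡ 390
192^128 ≡ 390^2 = 152100 ≡ 151
192^256 ≡ 151^2 = 22801 ≡ 208
339 = 256 + 64 + 16 + 2 + 1, so 192^339 ≡ 208·390·48·95·192 ≡ 221 (mod 443)
145·221 = 32045 ≡ 149 (mod 443)
373 ≠ 149; the check fails.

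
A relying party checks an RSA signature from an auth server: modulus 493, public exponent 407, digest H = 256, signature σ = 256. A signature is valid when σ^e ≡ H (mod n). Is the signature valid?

valid

Squares mod 493: σ^1≡256, σ^2≡460, σ^4≡103, σ^8≡256, σ^16≡460, σ^32≡103, σ^64≡256, σ^128≡460, σ^256≡103
407 = 256 + 128 + 16 + 4 + 2 + 1, so σ^407 ≡ 103·460·460·103·460·256 ≡ 256 (mod 493)
256 = H, so the signature checks out.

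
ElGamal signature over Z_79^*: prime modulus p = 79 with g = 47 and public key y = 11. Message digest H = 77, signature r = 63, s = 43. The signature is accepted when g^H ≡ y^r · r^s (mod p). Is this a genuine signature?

Left side g^H mod p:
Squares mod 79: 47^1≡47, 47^2≡76, 47^4≡9, 47^8≡2, 47^16≡4, 47^32≡16, 47^64≡19
77 = 64 + 8 + 4 + 1, so 47^77 ≡ 19·2·9·47 ≡ 37 (mod 79)
Right side y^r · r^s mod p:
Squares mod 79: 11^1≡11, 11^2≡42, 11^4≡26, 11^8≡44, 11^16≡40, 11^32≡20
63 = 32 + 16 + 8 + 4 + 2 + 1, so 11^63 ≡ 20·40·44·26·42·11 ≡ 22 (mod 79)
Squares mod 79: 63^1≡63, 63^2≡19, 63^4≡45, 63^8≡50, 63^16≡51, 63^32≡73
43 = 32 + 8 + 2 + 1, so 63^43 ≡ 73·50·19·63 ≡ 34 (mod 79)
22·34 = 748 ≡ 37 (mod 79)
37 ≡ 37 (mod 79), so the signature is genuine.

genuine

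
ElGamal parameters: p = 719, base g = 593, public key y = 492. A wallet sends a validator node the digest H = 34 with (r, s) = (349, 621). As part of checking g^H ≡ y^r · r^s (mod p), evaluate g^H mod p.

435

593^2 = 351649 ≡ 58
593^4 ≡ 58^2 = 3364 ≡ 488
593^8 ≡ 488^2 = 238144 ≡ 155
593^16 ≡ 155^2 = 24025 ≡ 298
593^32 ≡ 298^2 = 88804 ≡ 367
34 = 32 + 2, so 593^34 ≡ 367·58 ≡ 435 (mod 719)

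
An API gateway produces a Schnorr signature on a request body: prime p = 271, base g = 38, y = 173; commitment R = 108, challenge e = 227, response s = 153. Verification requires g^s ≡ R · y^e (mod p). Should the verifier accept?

g^s mod p:
38^2 = 1444 ≡ 89
38^4 ≡ 89^2 = 7921 ≡ 62
38^8 ≡ 62^2 = 3844 ≡ 50
38^16 ≡ 50^2 = 2500 ≡ 61
38^32 ≡ 61^2 = 3721 ≡ 198
38^64 ≡ 198^2 = 39204 ≡ 180
38^128 ≡ 180^2 = 32400 ≡ 151
153 = 128 + 16 + 8 + 1, so 38^153 ≡ 151·61·50·38 ≡ 262 (mod 271)
R · y^e mod p:
173^2 = 29929 ≡ 119
173^4 ≡ 119^2 = 14161 ≡ 69
173^8 ≡ 69^2 = 4761 ≡ 154
173^16 ≡ 154^2 = 23716 ≡ 139
173^32 ≡ 139^2 = 19321 ≡ 80
173^64 ≡ 80^2 = 6400 ≡ 167
173^128 ≡ 167^2 = 27889 ≡ 247
227 = 128 + 64 + 32 + 2 + 1, so 173^227 ≡ 247·167·80·119·173 ≡ 152 (mod 271)
108·152 = 16416 ≡ 156 (mod 271)
262 ≠ 156; the check fails.

reject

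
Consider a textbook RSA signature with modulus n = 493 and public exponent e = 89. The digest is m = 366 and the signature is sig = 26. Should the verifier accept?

Squares mod 493: sig^1≡26, sig^2≡183, sig^4≡458, sig^8≡239, sig^16≡426, sig^32≡52, sig^64≡239
89 = 64 + 16 + 8 + 1, so sig^89 ≡ 239·426·239·26 ≡ 366 (mod 493)
sig^89 mod 493 = 366 matches m.

accept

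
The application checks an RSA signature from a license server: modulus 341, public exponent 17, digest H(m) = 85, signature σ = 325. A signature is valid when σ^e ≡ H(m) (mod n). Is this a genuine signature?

σ^2 ≡ 325^2 = 105625 ≡ 256
σ^4 ≡ 256^2 = 65536 ≡ 64
σ^8 ≡ 64^2 = 4096 ≡ 4
σ^16 ≡ 4^2 = 16
17 = 16 + 1, so σ^17 ≡ 16·325 ≡ 85 (mod 341)
Since 85 equals the digest 85, verification succeeds.

genuine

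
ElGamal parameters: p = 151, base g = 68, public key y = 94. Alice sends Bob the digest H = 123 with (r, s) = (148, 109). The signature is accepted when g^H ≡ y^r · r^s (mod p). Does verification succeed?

fails

Left side g^H mod p:
68^123 mod 151 = 98
Right side y^r · r^s mod p:
94^148 mod 151 = 91
148^109 mod 151 = 98
91·98 = 8918 ≡ 9 (mod 151)
98 ≠ 9, so verification fails.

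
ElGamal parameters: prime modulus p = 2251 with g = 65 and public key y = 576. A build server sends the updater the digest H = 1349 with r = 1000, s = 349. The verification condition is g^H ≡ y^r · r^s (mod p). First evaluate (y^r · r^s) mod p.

Squares mod 2251: 576^1≡576, 576^2≡879, 576^4≡548, 576^8≡921, 576^16≡1865, 576^32≡430, 576^64≡318, 576^128≡2080, 576^256≡2229, 576^512≡484
1000 = 512 + 256 + 128 + 64 + 32 + 8, so 576^1000 ≡ 484·2229·2080·318·430·921 ≡ 1 (mod 2251)
Squares mod 2251: 1000^1≡1000, 1000^2≡556, 1000^4≡749, 1000^8≡502, 1000^16≡2143, 1000^32≡409, 1000^64≡707, 1000^128≡127, 1000^256≡372
349 = 256 + 64 + 16 + 8 + 4 + 1, so 1000^349 ≡ 372·707·2143·502·749·1000 ≡ 33 (mod 2251)
y^r · r^s ≡ 1·33 = 33 ≡ 33 (mod 2251)

33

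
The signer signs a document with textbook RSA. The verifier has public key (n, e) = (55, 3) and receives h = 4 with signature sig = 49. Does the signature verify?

sig^3 mod 55 = 4
4 = h, so the signature checks out.

verifies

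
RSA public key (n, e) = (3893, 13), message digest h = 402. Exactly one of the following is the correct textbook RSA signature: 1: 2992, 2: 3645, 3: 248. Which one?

3

Candidate 1: 2992^13 mod 3893 = 68
Candidate 2: 3645^13 mod 3893 = 3491
Candidate 3: 248^13 mod 3893 = 402
  → matches h = 402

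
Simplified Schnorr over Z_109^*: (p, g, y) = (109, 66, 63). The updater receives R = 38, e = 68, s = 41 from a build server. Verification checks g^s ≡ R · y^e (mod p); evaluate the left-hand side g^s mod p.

66^2 = 4356 ≡ 105
66^4 ≡ 105^2 = 11025 ≡ 16
66^8 ≡ 16^2 = 256 ≡ 38
66^16 ≡ 38^2 = 1444 ≡ 27
66^32 ≡ 27^2 = 729 ≡ 75
41 = 32 + 8 + 1, so 66^41 ≡ 75·38·66 ≡ 75 (mod 109)

75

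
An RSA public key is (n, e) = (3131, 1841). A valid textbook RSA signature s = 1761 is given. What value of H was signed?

3074

s^1841 mod 3131 = 3074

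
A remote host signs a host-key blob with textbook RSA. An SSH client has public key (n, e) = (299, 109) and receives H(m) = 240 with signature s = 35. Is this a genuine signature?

forged

s^2 ≡ 35^2 = 1225 ≡ 29
s^4 ≡ 29^2 = 841 ≡ 243
s^8 ≡ 243^2 = 59049 ≡ 146
s^16 ≡ 146^2 = 21316 ≡ 87
s^32 ≡ 87^2 = 7569 ≡ 94
s^64 ≡ 94^2 = 8836 ≡ 165
109 = 64 + 32 + 8 + 4 + 1, so s^109 ≡ 165·94·146·243·35 ≡ 48 (mod 299)
The recovered value 48 does not match the digest 240.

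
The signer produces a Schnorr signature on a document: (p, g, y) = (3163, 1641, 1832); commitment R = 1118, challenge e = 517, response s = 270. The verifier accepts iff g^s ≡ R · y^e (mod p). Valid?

g^s mod p:
1641^2 = 2692881 ≡ 1168
1641^4 ≡ 1168^2 = 1364224 ≡ 971
1641^8 ≡ 971^2 = 942841 ≡ 267
1641^16 ≡ 267^2 = 71289 ≡ 1703
1641^32 ≡ 1703^2 = 2900209 ≡ 2901
1641^64 ≡ 2901^2 = 8415801 ≡ 2221
1641^128 ≡ 2221^2 = 4932841 ≡ 1724
1641^256 ≡ 1724^2 = 2972176 ≡ 2119
270 = 256 + 8 + 4 + 2, so 1641^270 ≡ 2119·267·971·1168 ≡ 1305 (mod 3163)
R · y^e mod p:
1832^2 = 3356224 ≡ 281
1832^4 ≡ 281^2 = 78961 ≡ 3049
1832^8 ≡ 3049^2 = 9296401 ≡ 344
1832^16 ≡ 344^2 = 118336 ≡ 1305
1832^32 ≡ 1305^2 = 1703025 ≡ 1331
1832^64 ≡ 1331^2 = 1771561 ≡ 281
1832^128 ≡ 281^2 = 78961 ≡ 3049
1832^256 ≡ 3049^2 = 9296401 ≡ 344
1832^512 ≡ 344^2 = 118336 ≡ 1305
517 = 512 + 4 + 1, so 1832^517 ≡ 1305·3049·1832 ≡ 2744 (mod 3163)
1118·2744 = 3067792 ≡ 2845 (mod 3163)
1305 ≠ 2845; the check fails.

no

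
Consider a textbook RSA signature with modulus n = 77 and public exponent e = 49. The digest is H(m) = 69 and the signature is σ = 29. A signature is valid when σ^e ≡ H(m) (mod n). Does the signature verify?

does not verify

σ^2 ≡ 29^2 = 841 ≡ 71
σ^4 ≡ 71^2 = 5041 ≡ 36
σ^8 ≡ 36^2 = 1296 ≡ 64
σ^16 ≡ 64^2 = 4096 ≡ 15
σ^32 ≡ 15^2 = 225 ≡ 71
49 = 32 + 16 + 1, so σ^49 ≡ 71·15·29 ≡ 8 (mod 77)
σ^49 mod 77 = 8, but H(m) = 69.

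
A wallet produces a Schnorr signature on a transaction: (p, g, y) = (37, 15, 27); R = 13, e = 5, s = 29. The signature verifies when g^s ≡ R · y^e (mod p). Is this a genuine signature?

forged

g^s mod p:
15^2 = 225 ≡ 3
15^4 ≡ 3^2 = 9
15^8 ≡ 9^2 = 81 ≡ 7
15^16 ≡ 7^2 = 49 ≡ 12
29 = 16 + 8 + 4 + 1, so 15^29 ≡ 12·7·9·15 ≡ 18 (mod 37)
R · y^e mod p:
27^2 = 729 ≡ 26
27^4 ≡ 26^2 = 676 ≡ 10
5 = 4 + 1, so 27^5 ≡ 10·27 ≡ 11 (mod 37)
13·11 = 143 ≡ 32 (mod 37)
18 ≠ 32; the check fails.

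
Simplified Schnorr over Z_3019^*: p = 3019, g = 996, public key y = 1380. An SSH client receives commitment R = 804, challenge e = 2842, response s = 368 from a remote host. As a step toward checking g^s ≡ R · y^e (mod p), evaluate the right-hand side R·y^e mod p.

2302

1380^2 = 1904400 ≡ 2430
1380^4 ≡ 2430^2 = 5904900 ≡ 2755
1380^8 ≡ 2755^2 = 7590025 ≡ 259
1380^16 ≡ 259^2 = 67081 ≡ 663
1380^32 ≡ 663^2 = 439569 ≡ 1814
1380^64 ≡ 1814^2 = 3290596 ≡ 2905
1380^128 ≡ 2905^2 = 8439025 ≡ 920
1380^256 ≡ 920^2 = 846400 ≡ 1080
1380^512 ≡ 1080^2 = 1166400 ≡ 1066
1380^1024 ≡ 1066^2 = 1136356 ≡ 1212
1380^2048 ≡ 1212^2 = 1468944 ≡ 1710
2842 = 2048 + 512 + 256 + 16 + 8 + 2, so 1380^2842 ≡ 1710·1066·1080·663·259·2430 ≡ 1993 (mod 3019)
R · y^e ≡ 804·1993 = 1602372 ≡ 2302 (mod 3019)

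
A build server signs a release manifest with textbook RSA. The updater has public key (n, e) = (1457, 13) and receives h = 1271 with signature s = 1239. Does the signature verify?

does not verify

Squares mod 1457: s^1≡1239, s^2≡900, s^4≡1365, s^8≡1179
13 = 8 + 4 + 1, so s^13 ≡ 1179·1365·1239 ≡ 371 (mod 1457)
371 ≠ 1271, so verification fails.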